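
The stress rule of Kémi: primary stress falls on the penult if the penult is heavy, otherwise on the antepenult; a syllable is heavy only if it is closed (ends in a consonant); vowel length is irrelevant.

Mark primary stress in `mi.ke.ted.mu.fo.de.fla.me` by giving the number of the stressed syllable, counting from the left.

6

Weights: 6 de L, 7 fla L, 8 me L.
The penult (syllable 7, fla) is light, so stress falls on the antepenult (syllable 6, de).
Primary stress: syllable 6 → mi.ke.ted.mu.fo.ˈde.fla.me.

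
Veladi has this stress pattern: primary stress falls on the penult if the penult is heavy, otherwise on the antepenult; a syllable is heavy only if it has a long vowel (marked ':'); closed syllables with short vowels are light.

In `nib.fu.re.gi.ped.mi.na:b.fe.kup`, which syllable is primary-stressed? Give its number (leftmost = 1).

7

Weights: 7 na:b H, 8 fe L, 9 kup L.
The penult (syllable 8, fe) is light, so stress falls on the antepenult (syllable 7, na:b).
Primary stress: syllable 7 → nib.fu.re.gi.ped.mi.ˈna:b.fe.kup.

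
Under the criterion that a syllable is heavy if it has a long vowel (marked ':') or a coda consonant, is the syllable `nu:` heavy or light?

`nu:`: long vowel, open (no coda). Long vowel → heavy.

heavy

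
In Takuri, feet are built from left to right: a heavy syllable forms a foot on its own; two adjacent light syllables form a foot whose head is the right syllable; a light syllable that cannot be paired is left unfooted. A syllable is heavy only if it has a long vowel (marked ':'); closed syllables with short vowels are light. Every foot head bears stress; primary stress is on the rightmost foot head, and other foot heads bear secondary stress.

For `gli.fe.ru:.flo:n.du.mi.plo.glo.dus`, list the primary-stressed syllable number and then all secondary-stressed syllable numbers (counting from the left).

primary 8, secondary 2, 3, 4, 6

Weights: 1 gli L, 2 fe L, 3 ru: H, 4 flo:n H, 5 du L, 6 mi L, 7 plo L, 8 glo L, 9 dus L.
Parse left to right (heavy = foot alone; LL = one foot; stranded L unfooted): (gli.ˈfe) (ˈru:) (ˈflo:n) (du.ˈmi) (plo.ˈglo) dus.
Foot heads: 2, 3, 4, 6, 8.
Primary stress on the rightmost head = syllable 8.
Secondary stress on 2, 3, 4, 6: gli.ˌfe.ˌru:.ˌflo:n.du.ˌmi.plo.ˈglo.dus.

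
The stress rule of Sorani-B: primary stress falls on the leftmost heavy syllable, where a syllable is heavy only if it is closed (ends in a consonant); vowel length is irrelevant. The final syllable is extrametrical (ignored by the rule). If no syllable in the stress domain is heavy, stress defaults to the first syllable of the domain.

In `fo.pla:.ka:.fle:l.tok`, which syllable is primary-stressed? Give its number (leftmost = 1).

4

The final syllable (5, tok) is extrametrical; the stress domain is syllables 1–4.
Weights: 1 fo L, 2 pla: L, 3 ka: L, 4 fle:l H.
Heavy syllables in the domain: 4. The leftmost is syllable 4 (fle:l).
Primary stress: syllable 4 → fo.pla:.ka:.ˈfle:l.tok.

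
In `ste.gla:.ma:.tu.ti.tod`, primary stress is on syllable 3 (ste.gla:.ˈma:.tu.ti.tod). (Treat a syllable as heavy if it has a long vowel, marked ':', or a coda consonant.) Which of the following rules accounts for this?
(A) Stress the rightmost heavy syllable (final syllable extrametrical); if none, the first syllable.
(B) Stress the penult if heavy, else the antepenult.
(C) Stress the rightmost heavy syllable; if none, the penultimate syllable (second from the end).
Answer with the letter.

A

Rule A → syllable 3 ✓.
Rule B → syllable 4 (observed: 3).
Rule C → syllable 6 (observed: 3).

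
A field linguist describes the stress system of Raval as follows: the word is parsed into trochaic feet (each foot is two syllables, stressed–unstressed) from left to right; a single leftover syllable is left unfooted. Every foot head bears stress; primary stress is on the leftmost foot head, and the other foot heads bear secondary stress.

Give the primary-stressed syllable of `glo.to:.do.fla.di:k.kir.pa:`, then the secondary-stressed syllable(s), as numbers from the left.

Parse left to right into trochaic (ˈσσ) feet: (ˈglo.to:) (ˈdo.fla) (ˈdi:k.kir) pa:. Syllable 7 is left unfooted.
Foot heads (stressed positions): 1, 3, 5.
End Rule Leftmost: primary stress on the leftmost head = syllable 1.
Secondary stress on 3, 5: ˈglo.to:.ˌdo.fla.ˌdi:k.kir.pa:.

primary 1, secondary 3, 5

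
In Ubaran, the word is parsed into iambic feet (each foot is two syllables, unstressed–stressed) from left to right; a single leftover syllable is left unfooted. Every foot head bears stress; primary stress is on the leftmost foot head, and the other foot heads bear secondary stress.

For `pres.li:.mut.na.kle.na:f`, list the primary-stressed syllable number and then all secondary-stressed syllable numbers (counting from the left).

Parse left to right into iambic (σˈσ) feet: (pres.ˈli:) (mut.ˈna) (kle.ˈna:f).
Foot heads (stressed positions): 2, 4, 6.
End Rule Leftmost: primary stress on the leftmost head = syllable 2.
Secondary stress on 4, 6: pres.ˈli:.mut.ˌna.kle.ˌna:f.

primary 2, secondary 4, 6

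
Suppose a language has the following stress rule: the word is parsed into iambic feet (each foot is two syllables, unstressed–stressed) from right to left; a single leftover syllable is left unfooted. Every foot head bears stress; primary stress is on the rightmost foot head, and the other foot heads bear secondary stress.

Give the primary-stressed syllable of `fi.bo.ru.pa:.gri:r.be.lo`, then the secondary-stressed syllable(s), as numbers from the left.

Parse right to left into iambic (σˈσ) feet: fi (bo.ˈru) (pa:.ˈgri:r) (be.ˈlo). Syllable 1 is left unfooted.
Foot heads (stressed positions): 3, 5, 7.
End Rule Rightmost: primary stress on the rightmost head = syllable 7.
Secondary stress on 3, 5: fi.bo.ˌru.pa:.ˌgri:r.be.ˈlo.

primary 7, secondary 3, 5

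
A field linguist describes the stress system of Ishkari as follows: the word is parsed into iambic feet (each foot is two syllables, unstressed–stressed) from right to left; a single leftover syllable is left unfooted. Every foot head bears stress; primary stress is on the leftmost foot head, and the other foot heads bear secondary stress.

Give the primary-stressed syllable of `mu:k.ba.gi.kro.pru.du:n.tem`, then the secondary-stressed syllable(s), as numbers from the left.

primary 3, secondary 5, 7

Parse right to left into iambic (σˈσ) feet: mu:k (ba.ˈgi) (kro.ˈpru) (du:n.ˈtem). Syllable 1 is left unfooted.
Foot heads (stressed positions): 3, 5, 7.
End Rule Leftmost: primary stress on the leftmost head = syllable 3.
Secondary stress on 5, 7: mu:k.ba.ˈgi.kro.ˌpru.du:n.ˌtem.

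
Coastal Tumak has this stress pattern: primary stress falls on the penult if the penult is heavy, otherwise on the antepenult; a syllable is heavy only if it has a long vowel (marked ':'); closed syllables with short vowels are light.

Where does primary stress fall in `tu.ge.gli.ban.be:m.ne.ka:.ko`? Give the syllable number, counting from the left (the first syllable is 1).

Weights: 6 ne L, 7 ka: H, 8 ko L.
The penult (syllable 7, ka:) is heavy, so it takes stress.
Primary stress: syllable 7 → tu.ge.gli.ban.be:m.ne.ˈka:.ko.

7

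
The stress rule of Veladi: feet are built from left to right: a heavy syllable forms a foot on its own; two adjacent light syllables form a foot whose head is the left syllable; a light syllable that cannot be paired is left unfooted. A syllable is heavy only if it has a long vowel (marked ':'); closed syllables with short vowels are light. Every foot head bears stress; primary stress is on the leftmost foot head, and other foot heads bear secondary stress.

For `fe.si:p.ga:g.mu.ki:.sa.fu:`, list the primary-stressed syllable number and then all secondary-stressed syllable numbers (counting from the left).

Weights: 1 fe L, 2 si:p H, 3 ga:g H, 4 mu L, 5 ki: H, 6 sa L, 7 fu: H.
Parse left to right (heavy = foot alone; LL = one foot; stranded L unfooted): fe (ˈsi:p) (ˈga:g) mu (ˈki:) sa (ˈfu:).
Foot heads: 2, 3, 5, 7.
Primary stress on the leftmost head = syllable 2.
Secondary stress on 3, 5, 7: fe.ˈsi:p.ˌga:g.mu.ˌki:.sa.ˌfu:.

primary 2, secondary 3, 5, 7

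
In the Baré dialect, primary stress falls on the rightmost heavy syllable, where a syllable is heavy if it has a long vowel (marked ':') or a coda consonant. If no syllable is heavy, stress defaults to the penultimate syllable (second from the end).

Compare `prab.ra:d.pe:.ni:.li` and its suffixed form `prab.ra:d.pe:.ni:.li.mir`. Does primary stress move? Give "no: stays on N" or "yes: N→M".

yes: 4→6

Base `prab.ra:d.pe:.ni:.li` (5 syllables):
  Weights: 1 prab H, 2 ra:d H, 3 pe: H, 4 ni: H, 5 li L.
  Heavy syllables in the domain: 1, 2, 3, 4. The rightmost is syllable 4 (ni:).
  → primary stress on syllable 4.
Suffixed `prab.ra:d.pe:.ni:.li.mir` (6 syllables):
  Weights: 1 prab H, 2 ra:d H, 3 pe: H, 4 ni: H, 5 li L, 6 mir H.
  Heavy syllables in the domain: 1, 2, 3, 4, 6. The rightmost is syllable 6 (mir).
  → primary stress on syllable 6.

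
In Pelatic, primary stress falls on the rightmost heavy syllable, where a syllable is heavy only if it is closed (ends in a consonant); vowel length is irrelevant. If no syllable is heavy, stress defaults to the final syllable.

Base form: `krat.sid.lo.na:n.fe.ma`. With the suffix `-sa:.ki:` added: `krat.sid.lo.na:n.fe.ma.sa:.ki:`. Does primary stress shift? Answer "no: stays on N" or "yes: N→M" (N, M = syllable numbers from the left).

Base `krat.sid.lo.na:n.fe.ma` (6 syllables):
  Weights: 1 krat H, 2 sid H, 3 lo L, 4 na:n H, 5 fe L, 6 ma L.
  Heavy syllables in the domain: 1, 2, 4. The rightmost is syllable 4 (na:n).
  → primary stress on syllable 4.
Suffixed `krat.sid.lo.na:n.fe.ma.sa:.ki:` (8 syllables):
  Weights: 1 krat H, 2 sid H, 3 lo L, 4 na:n H, 5 fe L, 6 ma L, 7 sa: L, 8 ki: L.
  Heavy syllables in the domain: 1, 2, 4. The rightmost is syllable 4 (na:n).
  → primary stress on syllable 4.

no: stays on 4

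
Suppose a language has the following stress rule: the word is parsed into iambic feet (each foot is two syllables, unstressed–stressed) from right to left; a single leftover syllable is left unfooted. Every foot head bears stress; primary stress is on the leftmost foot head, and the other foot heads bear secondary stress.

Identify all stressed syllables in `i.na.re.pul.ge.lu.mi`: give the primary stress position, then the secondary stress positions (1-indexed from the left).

Parse right to left into iambic (σˈσ) feet: i (na.ˈre) (pul.ˈge) (lu.ˈmi). Syllable 1 is left unfooted.
Foot heads (stressed positions): 3, 5, 7.
End Rule Leftmost: primary stress on the leftmost head = syllable 3.
Secondary stress on 5, 7: i.na.ˈre.pul.ˌge.lu.ˌmi.

primary 3, secondary 5, 7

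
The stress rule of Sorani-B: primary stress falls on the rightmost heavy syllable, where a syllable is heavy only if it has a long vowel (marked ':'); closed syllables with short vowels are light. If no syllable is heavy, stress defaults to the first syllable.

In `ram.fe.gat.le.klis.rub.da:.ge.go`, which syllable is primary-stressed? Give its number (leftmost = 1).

Weights: 1 ram L, 2 fe L, 3 gat L, 4 le L, 5 klis L, 6 rub L, 7 da: H, 8 ge L, 9 go L.
Heavy syllables in the domain: 7. The rightmost is syllable 7 (da:).
Primary stress: syllable 7 → ram.fe.gat.le.klis.rub.ˈda:.ge.go.

7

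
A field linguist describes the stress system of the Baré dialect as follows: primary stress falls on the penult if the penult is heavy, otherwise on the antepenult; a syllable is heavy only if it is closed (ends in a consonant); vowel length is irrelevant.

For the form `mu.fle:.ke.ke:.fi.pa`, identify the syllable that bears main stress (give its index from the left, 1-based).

4

Weights: 4 ke: L, 5 fi L, 6 pa L.
The penult (syllable 5, fi) is light, so stress falls on the antepenult (syllable 4, ke:).
Primary stress: syllable 4 → mu.fle:.ke.ˈke:.fi.pa.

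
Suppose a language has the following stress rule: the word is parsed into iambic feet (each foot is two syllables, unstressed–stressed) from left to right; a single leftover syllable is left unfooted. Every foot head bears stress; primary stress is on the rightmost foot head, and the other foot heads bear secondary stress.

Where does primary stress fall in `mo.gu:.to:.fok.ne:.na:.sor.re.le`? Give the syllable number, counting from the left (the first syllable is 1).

8

Parse left to right into iambic (σˈσ) feet: (mo.ˈgu:) (to:.ˈfok) (ne:.ˈna:) (sor.ˈre) le. Syllable 9 is left unfooted.
Foot heads (stressed positions): 2, 4, 6, 8.
End Rule Rightmost: primary stress on the rightmost head = syllable 8.
Primary stress: syllable 8 → mo.gu:.to:.fok.ne:.na:.sor.ˈre.le.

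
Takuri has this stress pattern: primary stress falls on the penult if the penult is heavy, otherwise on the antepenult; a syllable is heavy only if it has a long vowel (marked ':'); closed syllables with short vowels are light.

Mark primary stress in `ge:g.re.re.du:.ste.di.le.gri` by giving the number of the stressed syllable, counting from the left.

6

Weights: 6 di L, 7 le L, 8 gri L.
The penult (syllable 7, le) is light, so stress falls on the antepenult (syllable 6, di).
Primary stress: syllable 6 → ge:g.re.re.du:.ste.ˈdi.le.gri.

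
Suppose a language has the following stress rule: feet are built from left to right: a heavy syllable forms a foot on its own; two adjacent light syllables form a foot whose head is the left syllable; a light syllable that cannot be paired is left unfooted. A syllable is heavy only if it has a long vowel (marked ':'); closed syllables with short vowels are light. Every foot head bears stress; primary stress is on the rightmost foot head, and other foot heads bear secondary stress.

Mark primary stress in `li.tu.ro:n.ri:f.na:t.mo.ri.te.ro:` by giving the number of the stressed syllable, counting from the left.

9

Weights: 1 li L, 2 tu L, 3 ro:n H, 4 ri:f H, 5 na:t H, 6 mo L, 7 ri L, 8 te L, 9 ro: H.
Parse left to right (heavy = foot alone; LL = one foot; stranded L unfooted): (ˈli.tu) (ˈro:n) (ˈri:f) (ˈna:t) (ˈmo.ri) te (ˈro:).
Foot heads: 1, 3, 4, 5, 6, 9.
Primary stress on the rightmost head = syllable 9.
Primary stress: syllable 9 → li.tu.ro:n.ri:f.na:t.mo.ri.te.ˈro:.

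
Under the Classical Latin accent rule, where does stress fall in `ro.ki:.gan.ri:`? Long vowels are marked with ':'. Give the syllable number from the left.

3

Classical Latin: stress the penult if heavy (long vowel or closed), else the antepenult.
Weights: 2 ki: H, 3 gan H, 4 ri: H.
The penult (syllable 3, gan) is heavy, so it takes stress.
Stress on syllable 3: ro.ki:.ˈgan.ri:.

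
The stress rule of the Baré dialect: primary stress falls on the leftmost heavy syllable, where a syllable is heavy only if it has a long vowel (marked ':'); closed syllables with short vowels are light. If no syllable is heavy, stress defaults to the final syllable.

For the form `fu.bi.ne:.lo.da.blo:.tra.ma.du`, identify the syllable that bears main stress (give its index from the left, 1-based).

3

Weights: 1 fu L, 2 bi L, 3 ne: H, 4 lo L, 5 da L, 6 blo: H, 7 tra L, 8 ma L, 9 du L.
Heavy syllables in the domain: 3, 6. The leftmost is syllable 3 (ne:).
Primary stress: syllable 3 → fu.bi.ˈne:.lo.da.blo:.tra.ma.du.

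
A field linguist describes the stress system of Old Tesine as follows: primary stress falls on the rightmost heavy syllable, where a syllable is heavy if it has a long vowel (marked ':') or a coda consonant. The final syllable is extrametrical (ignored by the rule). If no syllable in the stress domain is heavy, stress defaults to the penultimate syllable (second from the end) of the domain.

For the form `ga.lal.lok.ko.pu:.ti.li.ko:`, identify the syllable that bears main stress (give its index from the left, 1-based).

The final syllable (8, ko:) is extrametrical; the stress domain is syllables 1–7.
Weights: 1 ga L, 2 lal H, 3 lok H, 4 ko L, 5 pu: H, 6 ti L, 7 li L.
Heavy syllables in the domain: 2, 3, 5. The rightmost is syllable 5 (pu:).
Primary stress: syllable 5 → ga.lal.lok.ko.ˈpu:.ti.li.ko:.

5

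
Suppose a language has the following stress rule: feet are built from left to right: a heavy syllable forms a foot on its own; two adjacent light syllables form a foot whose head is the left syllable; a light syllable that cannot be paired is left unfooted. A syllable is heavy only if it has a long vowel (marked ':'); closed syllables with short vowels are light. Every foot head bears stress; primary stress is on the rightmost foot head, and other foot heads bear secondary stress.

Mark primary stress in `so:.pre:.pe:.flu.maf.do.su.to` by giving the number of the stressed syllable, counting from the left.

6

Weights: 1 so: H, 2 pre: H, 3 pe: H, 4 flu L, 5 maf L, 6 do L, 7 su L, 8 to L.
Parse left to right (heavy = foot alone; LL = one foot; stranded L unfooted): (ˈso:) (ˈpre:) (ˈpe:) (ˈflu.maf) (ˈdo.su) to.
Foot heads: 1, 2, 3, 4, 6.
Primary stress on the rightmost head = syllable 6.
Primary stress: syllable 6 → so:.pre:.pe:.flu.maf.ˈdo.su.to.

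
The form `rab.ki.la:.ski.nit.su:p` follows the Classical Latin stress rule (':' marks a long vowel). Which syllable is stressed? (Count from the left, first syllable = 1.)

5

Classical Latin: stress the penult if heavy (long vowel or closed), else the antepenult.
Weights: 4 ski L, 5 nit H, 6 su:p H.
The penult (syllable 5, nit) is heavy, so it takes stress.
Stress on syllable 5: rab.ki.la:.ski.ˈnit.su:p.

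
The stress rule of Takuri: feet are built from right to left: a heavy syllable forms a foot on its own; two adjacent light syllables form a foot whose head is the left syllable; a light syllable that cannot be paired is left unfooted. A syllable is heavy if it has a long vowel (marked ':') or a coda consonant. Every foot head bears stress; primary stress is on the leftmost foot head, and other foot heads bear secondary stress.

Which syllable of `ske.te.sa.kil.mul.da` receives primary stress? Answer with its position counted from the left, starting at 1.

Weights: 1 ske L, 2 te L, 3 sa L, 4 kil H, 5 mul H, 6 da L.
Parse right to left (heavy = foot alone; LL = one foot; stranded L unfooted): ske (ˈte.sa) (ˈkil) (ˈmul) da.
Foot heads: 2, 4, 5.
Primary stress on the leftmost head = syllable 2.
Primary stress: syllable 2 → ske.ˈte.sa.kil.mul.da.

2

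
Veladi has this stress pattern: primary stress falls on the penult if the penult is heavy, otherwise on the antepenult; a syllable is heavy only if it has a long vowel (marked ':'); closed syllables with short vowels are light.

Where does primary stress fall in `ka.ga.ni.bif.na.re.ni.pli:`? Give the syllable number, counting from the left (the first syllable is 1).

Weights: 6 re L, 7 ni L, 8 pli: H.
The penult (syllable 7, ni) is light, so stress falls on the antepenult (syllable 6, re).
Primary stress: syllable 6 → ka.ga.ni.bif.na.ˈre.ni.pli:.

6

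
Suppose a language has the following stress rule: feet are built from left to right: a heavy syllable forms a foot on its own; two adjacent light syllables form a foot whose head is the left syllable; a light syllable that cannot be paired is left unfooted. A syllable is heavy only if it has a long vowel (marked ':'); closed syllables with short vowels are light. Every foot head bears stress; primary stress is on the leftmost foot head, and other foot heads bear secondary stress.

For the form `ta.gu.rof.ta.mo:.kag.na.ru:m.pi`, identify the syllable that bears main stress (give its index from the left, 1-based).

Weights: 1 ta L, 2 gu L, 3 rof L, 4 ta L, 5 mo: H, 6 kag L, 7 na L, 8 ru:m H, 9 pi L.
Parse left to right (heavy = foot alone; LL = one foot; stranded L unfooted): (ˈta.gu) (ˈrof.ta) (ˈmo:) (ˈkag.na) (ˈru:m) pi.
Foot heads: 1, 3, 5, 6, 8.
Primary stress on the leftmost head = syllable 1.
Primary stress: syllable 1 → ˈta.gu.rof.ta.mo:.kag.na.ru:m.pi.

1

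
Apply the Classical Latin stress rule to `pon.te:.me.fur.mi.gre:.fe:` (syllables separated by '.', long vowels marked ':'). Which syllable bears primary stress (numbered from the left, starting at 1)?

Classical Latin: stress the penult if heavy (long vowel or closed), else the antepenult.
Weights: 5 mi L, 6 gre: H, 7 fe: H.
The penult (syllable 6, gre:) is heavy, so it takes stress.
Stress on syllable 6: pon.te:.me.fur.mi.ˈgre:.fe:.

6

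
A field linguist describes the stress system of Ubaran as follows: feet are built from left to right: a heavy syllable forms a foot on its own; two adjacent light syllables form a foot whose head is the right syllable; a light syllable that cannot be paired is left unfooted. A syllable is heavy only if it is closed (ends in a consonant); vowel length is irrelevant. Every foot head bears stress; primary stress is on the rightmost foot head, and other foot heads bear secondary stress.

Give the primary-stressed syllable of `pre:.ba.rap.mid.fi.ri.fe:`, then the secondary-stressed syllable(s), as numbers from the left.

Weights: 1 pre: L, 2 ba L, 3 rap H, 4 mid H, 5 fi L, 6 ri L, 7 fe: L.
Parse left to right (heavy = foot alone; LL = one foot; stranded L unfooted): (pre:.ˈba) (ˈrap) (ˈmid) (fi.ˈri) fe:.
Foot heads: 2, 3, 4, 6.
Primary stress on the rightmost head = syllable 6.
Secondary stress on 2, 3, 4: pre:.ˌba.ˌrap.ˌmid.fi.ˈri.fe:.

primary 6, secondary 2, 3, 4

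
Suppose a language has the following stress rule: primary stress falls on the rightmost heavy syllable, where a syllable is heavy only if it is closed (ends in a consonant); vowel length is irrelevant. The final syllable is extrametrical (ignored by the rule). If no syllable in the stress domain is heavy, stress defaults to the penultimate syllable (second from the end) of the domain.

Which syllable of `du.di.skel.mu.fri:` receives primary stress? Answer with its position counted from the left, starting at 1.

The final syllable (5, fri:) is extrametrical; the stress domain is syllables 1–4.
Weights: 1 du L, 2 di L, 3 skel H, 4 mu L.
Heavy syllables in the domain: 3. The rightmost is syllable 3 (skel).
Primary stress: syllable 3 → du.di.ˈskel.mu.fri:.

3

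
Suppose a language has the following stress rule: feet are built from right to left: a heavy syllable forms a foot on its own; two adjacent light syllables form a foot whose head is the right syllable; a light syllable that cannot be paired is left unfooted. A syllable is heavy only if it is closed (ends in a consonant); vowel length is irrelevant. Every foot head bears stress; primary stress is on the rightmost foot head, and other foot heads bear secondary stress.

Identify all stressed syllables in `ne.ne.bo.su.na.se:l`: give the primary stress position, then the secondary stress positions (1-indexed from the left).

primary 6, secondary 3, 5

Weights: 1 ne L, 2 ne L, 3 bo L, 4 su L, 5 na L, 6 se:l H.
Parse right to left (heavy = foot alone; LL = one foot; stranded L unfooted): ne (ne.ˈbo) (su.ˈna) (ˈse:l).
Foot heads: 3, 5, 6.
Primary stress on the rightmost head = syllable 6.
Secondary stress on 3, 5: ne.ne.ˌbo.su.ˌna.ˈse:l.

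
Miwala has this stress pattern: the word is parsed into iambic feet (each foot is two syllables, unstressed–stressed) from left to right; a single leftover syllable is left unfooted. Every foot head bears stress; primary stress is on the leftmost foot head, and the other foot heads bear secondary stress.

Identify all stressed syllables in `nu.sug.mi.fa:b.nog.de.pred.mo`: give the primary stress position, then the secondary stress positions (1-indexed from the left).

Parse left to right into iambic (σˈσ) feet: (nu.ˈsug) (mi.ˈfa:b) (nog.ˈde) (pred.ˈmo).
Foot heads (stressed positions): 2, 4, 6, 8.
End Rule Leftmost: primary stress on the leftmost head = syllable 2.
Secondary stress on 4, 6, 8: nu.ˈsug.mi.ˌfa:b.nog.ˌde.pred.ˌmo.

primary 2, secondary 4, 6, 8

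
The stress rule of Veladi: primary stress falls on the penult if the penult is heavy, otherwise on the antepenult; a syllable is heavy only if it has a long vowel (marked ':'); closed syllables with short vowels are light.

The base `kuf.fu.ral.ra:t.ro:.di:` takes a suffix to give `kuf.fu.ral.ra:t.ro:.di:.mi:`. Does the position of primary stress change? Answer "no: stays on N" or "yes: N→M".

yes: 5→6

Base `kuf.fu.ral.ra:t.ro:.di:` (6 syllables):
  Weights: 4 ra:t H, 5 ro: H, 6 di: H.
  The penult (syllable 5, ro:) is heavy, so it takes stress.
  → primary stress on syllable 5.
Suffixed `kuf.fu.ral.ra:t.ro:.di:.mi:` (7 syllables):
  Weights: 5 ro: H, 6 di: H, 7 mi: H.
  The penult (syllable 6, di:) is heavy, so it takes stress.
  → primary stress on syllable 6.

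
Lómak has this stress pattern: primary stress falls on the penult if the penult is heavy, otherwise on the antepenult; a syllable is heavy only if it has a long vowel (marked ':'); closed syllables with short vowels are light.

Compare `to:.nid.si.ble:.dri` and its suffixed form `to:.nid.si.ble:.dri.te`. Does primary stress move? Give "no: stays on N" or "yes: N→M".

no: stays on 4

Base `to:.nid.si.ble:.dri` (5 syllables):
  Weights: 3 si L, 4 ble: H, 5 dri L.
  The penult (syllable 4, ble:) is heavy, so it takes stress.
  → primary stress on syllable 4.
Suffixed `to:.nid.si.ble:.dri.te` (6 syllables):
  Weights: 4 ble: H, 5 dri L, 6 te L.
  The penult (syllable 5, dri) is light, so stress falls on the antepenult (syllable 4, ble:).
  → primary stress on syllable 4.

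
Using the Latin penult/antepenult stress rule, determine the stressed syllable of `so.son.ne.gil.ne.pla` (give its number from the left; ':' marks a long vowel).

4

Classical Latin: stress the penult if heavy (long vowel or closed), else the antepenult.
Weights: 4 gil H, 5 ne L, 6 pla L.
The penult (syllable 5, ne) is light, so stress falls on the antepenult (syllable 4, gil).
Stress on syllable 4: so.son.ne.ˈgil.ne.pla.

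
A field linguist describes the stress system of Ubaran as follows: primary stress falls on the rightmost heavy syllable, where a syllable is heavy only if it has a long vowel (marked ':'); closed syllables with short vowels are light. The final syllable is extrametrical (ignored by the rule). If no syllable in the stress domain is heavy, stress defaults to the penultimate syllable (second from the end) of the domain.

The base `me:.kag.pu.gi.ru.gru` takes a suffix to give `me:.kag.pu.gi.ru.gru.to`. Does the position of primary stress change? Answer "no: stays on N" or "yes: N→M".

Base `me:.kag.pu.gi.ru.gru` (6 syllables):
  The final syllable (6, gru) is extrametrical; the stress domain is syllables 1–5.
  Weights: 1 me: H, 2 kag L, 3 pu L, 4 gi L, 5 ru L.
  Heavy syllables in the domain: 1. The rightmost is syllable 1 (me:).
  → primary stress on syllable 1.
Suffixed `me:.kag.pu.gi.ru.gru.to` (7 syllables):
  The final syllable (7, to) is extrametrical; the stress domain is syllables 1–6.
  Weights: 1 me: H, 2 kag L, 3 pu L, 4 gi L, 5 ru L, 6 gru L.
  Heavy syllables in the domain: 1. The rightmost is syllable 1 (me:).
  → primary stress on syllable 1.

no: stays on 1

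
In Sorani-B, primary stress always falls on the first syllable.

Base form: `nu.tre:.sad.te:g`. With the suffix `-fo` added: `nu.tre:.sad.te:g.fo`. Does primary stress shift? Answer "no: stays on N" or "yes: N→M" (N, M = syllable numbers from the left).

no: stays on 1

Base `nu.tre:.sad.te:g` (4 syllables):
  The word has 4 syllables; the first syllable is syllable 1 (nu).
  → primary stress on syllable 1.
Suffixed `nu.tre:.sad.te:g.fo` (5 syllables):
  The word has 5 syllables; the first syllable is syllable 1 (nu).
  → primary stress on syllable 1.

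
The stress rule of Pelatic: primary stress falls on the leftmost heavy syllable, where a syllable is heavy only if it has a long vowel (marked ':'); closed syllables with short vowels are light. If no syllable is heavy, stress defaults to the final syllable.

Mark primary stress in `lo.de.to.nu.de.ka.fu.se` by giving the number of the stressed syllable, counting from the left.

8

Weights: 1 lo L, 2 de L, 3 to L, 4 nu L, 5 de L, 6 ka L, 7 fu L, 8 se L.
No heavy syllable in the domain; default to the final syllable = syllable 8.
Primary stress: syllable 8 → lo.de.to.nu.de.ka.fu.ˈse.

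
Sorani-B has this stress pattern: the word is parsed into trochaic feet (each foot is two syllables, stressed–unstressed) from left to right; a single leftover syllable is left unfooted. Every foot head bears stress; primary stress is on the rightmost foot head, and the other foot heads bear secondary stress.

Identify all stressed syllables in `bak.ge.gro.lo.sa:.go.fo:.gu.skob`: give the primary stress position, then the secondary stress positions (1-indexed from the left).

primary 7, secondary 1, 3, 5

Parse left to right into trochaic (ˈσσ) feet: (ˈbak.ge) (ˈgro.lo) (ˈsa:.go) (ˈfo:.gu) skob. Syllable 9 is left unfooted.
Foot heads (stressed positions): 1, 3, 5, 7.
End Rule Rightmost: primary stress on the rightmost head = syllable 7.
Secondary stress on 1, 3, 5: ˌbak.ge.ˌgro.lo.ˌsa:.go.ˈfo:.gu.skob.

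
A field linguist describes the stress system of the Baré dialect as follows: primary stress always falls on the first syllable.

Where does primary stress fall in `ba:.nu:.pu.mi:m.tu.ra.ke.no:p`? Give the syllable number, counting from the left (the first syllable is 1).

The word has 8 syllables; the first syllable is syllable 1 (ba:).
Primary stress: syllable 1 → ˈba:.nu:.pu.mi:m.tu.ra.ke.no:p.

1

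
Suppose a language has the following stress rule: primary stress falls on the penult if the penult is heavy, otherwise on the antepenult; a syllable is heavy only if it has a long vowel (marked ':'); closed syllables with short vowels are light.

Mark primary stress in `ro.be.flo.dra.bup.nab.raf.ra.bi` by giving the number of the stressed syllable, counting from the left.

7

Weights: 7 raf L, 8 ra L, 9 bi L.
The penult (syllable 8, ra) is light, so stress falls on the antepenult (syllable 7, raf).
Primary stress: syllable 7 → ro.be.flo.dra.bup.nab.ˈraf.ra.bi.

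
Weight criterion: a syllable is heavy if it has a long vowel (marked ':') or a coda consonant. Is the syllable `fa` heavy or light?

light

`fa`: short vowel, open (no coda). Short vowel, open → light.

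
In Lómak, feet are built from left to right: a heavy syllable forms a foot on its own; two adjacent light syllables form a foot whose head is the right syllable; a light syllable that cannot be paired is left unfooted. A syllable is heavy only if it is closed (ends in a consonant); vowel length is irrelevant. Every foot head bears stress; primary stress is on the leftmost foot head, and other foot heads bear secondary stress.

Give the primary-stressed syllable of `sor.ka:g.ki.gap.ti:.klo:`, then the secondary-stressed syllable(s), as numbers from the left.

primary 1, secondary 2, 4, 6

Weights: 1 sor H, 2 ka:g H, 3 ki L, 4 gap H, 5 ti: L, 6 klo: L.
Parse left to right (heavy = foot alone; LL = one foot; stranded L unfooted): (ˈsor) (ˈka:g) ki (ˈgap) (ti:.ˈklo:).
Foot heads: 1, 2, 4, 6.
Primary stress on the leftmost head = syllable 1.
Secondary stress on 2, 4, 6: ˈsor.ˌka:g.ki.ˌgap.ti:.ˌklo:.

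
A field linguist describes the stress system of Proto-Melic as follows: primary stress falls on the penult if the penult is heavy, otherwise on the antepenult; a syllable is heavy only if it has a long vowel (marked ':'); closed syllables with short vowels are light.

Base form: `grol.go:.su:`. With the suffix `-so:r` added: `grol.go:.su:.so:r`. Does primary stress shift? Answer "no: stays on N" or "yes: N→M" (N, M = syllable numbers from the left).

Base `grol.go:.su:` (3 syllables):
  Weights: 1 grol L, 2 go: H, 3 su: H.
  The penult (syllable 2, go:) is heavy, so it takes stress.
  → primary stress on syllable 2.
Suffixed `grol.go:.su:.so:r` (4 syllables):
  Weights: 2 go: H, 3 su: H, 4 so:r H.
  The penult (syllable 3, su:) is heavy, so it takes stress.
  → primary stress on syllable 3.

yes: 2→3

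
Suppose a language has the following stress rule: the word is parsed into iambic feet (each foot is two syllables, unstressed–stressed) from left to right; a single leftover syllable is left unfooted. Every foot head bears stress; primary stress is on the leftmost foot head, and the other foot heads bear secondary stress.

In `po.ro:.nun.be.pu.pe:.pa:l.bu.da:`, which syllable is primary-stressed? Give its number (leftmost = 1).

Parse left to right into iambic (σˈσ) feet: (po.ˈro:) (nun.ˈbe) (pu.ˈpe:) (pa:l.ˈbu) da:. Syllable 9 is left unfooted.
Foot heads (stressed positions): 2, 4, 6, 8.
End Rule Leftmost: primary stress on the leftmost head = syllable 2.
Primary stress: syllable 2 → po.ˈro:.nun.be.pu.pe:.pa:l.bu.da:.

2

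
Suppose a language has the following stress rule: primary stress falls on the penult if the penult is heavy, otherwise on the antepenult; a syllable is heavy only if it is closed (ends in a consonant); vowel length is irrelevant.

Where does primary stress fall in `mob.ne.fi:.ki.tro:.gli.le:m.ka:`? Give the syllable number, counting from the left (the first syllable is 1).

Weights: 6 gli L, 7 le:m H, 8 ka: L.
The penult (syllable 7, le:m) is heavy, so it takes stress.
Primary stress: syllable 7 → mob.ne.fi:.ki.tro:.gli.ˈle:m.ka:.

7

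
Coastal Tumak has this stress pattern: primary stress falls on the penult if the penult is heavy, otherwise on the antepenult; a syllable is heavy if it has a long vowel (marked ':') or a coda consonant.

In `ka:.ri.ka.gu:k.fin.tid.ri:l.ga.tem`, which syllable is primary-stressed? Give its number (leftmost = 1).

Weights: 7 ri:l H, 8 ga L, 9 tem H.
The penult (syllable 8, ga) is light, so stress falls on the antepenult (syllable 7, ri:l).
Primary stress: syllable 7 → ka:.ri.ka.gu:k.fin.tid.ˈri:l.ga.tem.

7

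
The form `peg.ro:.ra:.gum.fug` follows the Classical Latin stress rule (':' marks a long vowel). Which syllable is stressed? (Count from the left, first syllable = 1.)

Classical Latin: stress the penult if heavy (long vowel or closed), else the antepenult.
Weights: 3 ra: H, 4 gum H, 5 fug H.
The penult (syllable 4, gum) is heavy, so it takes stress.
Stress on syllable 4: peg.ro:.ra:.ˈgum.fug.

4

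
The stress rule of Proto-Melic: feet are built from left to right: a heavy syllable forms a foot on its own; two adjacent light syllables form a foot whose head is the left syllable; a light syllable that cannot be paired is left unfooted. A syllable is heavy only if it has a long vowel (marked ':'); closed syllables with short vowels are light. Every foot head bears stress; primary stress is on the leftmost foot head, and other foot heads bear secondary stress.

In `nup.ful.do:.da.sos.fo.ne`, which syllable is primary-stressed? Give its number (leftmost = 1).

1

Weights: 1 nup L, 2 ful L, 3 do: H, 4 da L, 5 sos L, 6 fo L, 7 ne L.
Parse left to right (heavy = foot alone; LL = one foot; stranded L unfooted): (ˈnup.ful) (ˈdo:) (ˈda.sos) (ˈfo.ne).
Foot heads: 1, 3, 4, 6.
Primary stress on the leftmost head = syllable 1.
Primary stress: syllable 1 → ˈnup.ful.do:.da.sos.fo.ne.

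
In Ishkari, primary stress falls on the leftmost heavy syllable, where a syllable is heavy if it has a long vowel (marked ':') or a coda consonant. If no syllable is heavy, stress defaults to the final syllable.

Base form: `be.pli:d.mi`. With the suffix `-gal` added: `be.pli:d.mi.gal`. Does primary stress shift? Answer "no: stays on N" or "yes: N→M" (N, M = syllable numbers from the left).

no: stays on 2

Base `be.pli:d.mi` (3 syllables):
  Weights: 1 be L, 2 pli:d H, 3 mi L.
  Heavy syllables in the domain: 2. The leftmost is syllable 2 (pli:d).
  → primary stress on syllable 2.
Suffixed `be.pli:d.mi.gal` (4 syllables):
  Weights: 1 be L, 2 pli:d H, 3 mi L, 4 gal H.
  Heavy syllables in the domain: 2, 4. The leftmost is syllable 2 (pli:d).
  → primary stress on syllable 2.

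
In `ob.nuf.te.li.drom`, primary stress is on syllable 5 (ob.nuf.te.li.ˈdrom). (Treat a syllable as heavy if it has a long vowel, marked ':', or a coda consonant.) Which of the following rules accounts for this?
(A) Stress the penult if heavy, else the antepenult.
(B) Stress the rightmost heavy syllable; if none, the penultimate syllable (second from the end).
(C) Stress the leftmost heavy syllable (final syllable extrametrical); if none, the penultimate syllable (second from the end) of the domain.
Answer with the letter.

Rule A → syllable 3 (observed: 5).
Rule B → syllable 5 ✓.
Rule C → syllable 1 (observed: 5).

B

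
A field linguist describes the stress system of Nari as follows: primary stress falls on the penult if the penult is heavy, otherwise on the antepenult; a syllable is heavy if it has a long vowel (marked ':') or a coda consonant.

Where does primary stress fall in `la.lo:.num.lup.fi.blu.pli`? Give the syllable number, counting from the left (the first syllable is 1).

5

Weights: 5 fi L, 6 blu L, 7 pli L.
The penult (syllable 6, blu) is light, so stress falls on the antepenult (syllable 5, fi).
Primary stress: syllable 5 → la.lo:.num.lup.ˈfi.blu.pli.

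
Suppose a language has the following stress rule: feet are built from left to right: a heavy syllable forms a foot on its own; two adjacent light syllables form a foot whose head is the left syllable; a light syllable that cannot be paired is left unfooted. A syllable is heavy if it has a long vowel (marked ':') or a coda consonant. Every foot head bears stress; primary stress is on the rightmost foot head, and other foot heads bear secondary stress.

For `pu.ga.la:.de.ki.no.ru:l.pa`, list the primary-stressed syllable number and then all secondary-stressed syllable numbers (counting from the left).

Weights: 1 pu L, 2 ga L, 3 la: H, 4 de L, 5 ki L, 6 no L, 7 ru:l H, 8 pa L.
Parse left to right (heavy = foot alone; LL = one foot; stranded L unfooted): (ˈpu.ga) (ˈla:) (ˈde.ki) no (ˈru:l) pa.
Foot heads: 1, 3, 4, 7.
Primary stress on the rightmost head = syllable 7.
Secondary stress on 1, 3, 4: ˌpu.ga.ˌla:.ˌde.ki.no.ˈru:l.pa.

primary 7, secondary 1, 3, 4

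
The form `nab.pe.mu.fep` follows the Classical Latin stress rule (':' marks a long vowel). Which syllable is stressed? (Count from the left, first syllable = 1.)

2

Classical Latin: stress the penult if heavy (long vowel or closed), else the antepenult.
Weights: 2 pe L, 3 mu L, 4 fep H.
The penult (syllable 3, mu) is light, so stress falls on the antepenult (syllable 2, pe).
Stress on syllable 2: nab.ˈpe.mu.fep.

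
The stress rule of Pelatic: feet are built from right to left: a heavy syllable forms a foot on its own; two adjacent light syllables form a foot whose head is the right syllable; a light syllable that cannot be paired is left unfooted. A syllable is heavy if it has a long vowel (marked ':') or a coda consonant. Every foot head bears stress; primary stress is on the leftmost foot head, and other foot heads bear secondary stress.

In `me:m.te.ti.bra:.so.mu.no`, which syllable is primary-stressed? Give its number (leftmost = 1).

Weights: 1 me:m H, 2 te L, 3 ti L, 4 bra: H, 5 so L, 6 mu L, 7 no L.
Parse right to left (heavy = foot alone; LL = one foot; stranded L unfooted): (ˈme:m) (te.ˈti) (ˈbra:) so (mu.ˈno).
Foot heads: 1, 3, 4, 7.
Primary stress on the leftmost head = syllable 1.
Primary stress: syllable 1 → ˈme:m.te.ti.bra:.so.mu.no.

1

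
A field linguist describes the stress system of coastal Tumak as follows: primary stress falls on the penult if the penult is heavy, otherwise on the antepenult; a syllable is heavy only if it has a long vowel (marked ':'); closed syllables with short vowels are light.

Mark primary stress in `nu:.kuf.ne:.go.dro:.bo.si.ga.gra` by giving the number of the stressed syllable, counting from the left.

7

Weights: 7 si L, 8 ga L, 9 gra L.
The penult (syllable 8, ga) is light, so stress falls on the antepenult (syllable 7, si).
Primary stress: syllable 7 → nu:.kuf.ne:.go.dro:.bo.ˈsi.ga.gra.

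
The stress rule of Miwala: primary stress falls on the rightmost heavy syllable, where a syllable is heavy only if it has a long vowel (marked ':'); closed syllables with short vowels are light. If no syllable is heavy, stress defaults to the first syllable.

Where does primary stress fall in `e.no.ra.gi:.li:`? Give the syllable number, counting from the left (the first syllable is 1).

5

Weights: 1 e L, 2 no L, 3 ra L, 4 gi: H, 5 li: H.
Heavy syllables in the domain: 4, 5. The rightmost is syllable 5 (li:).
Primary stress: syllable 5 → e.no.ra.gi:.ˈli:.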